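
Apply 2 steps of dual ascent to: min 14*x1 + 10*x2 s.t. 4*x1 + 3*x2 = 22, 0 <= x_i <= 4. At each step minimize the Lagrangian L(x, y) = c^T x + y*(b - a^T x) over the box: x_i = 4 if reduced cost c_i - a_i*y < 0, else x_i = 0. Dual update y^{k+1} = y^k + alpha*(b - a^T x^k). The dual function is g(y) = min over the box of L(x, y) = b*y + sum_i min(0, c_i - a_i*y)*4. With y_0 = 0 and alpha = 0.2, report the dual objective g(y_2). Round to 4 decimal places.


Dual ascent for LP: min 14*x1 + 10*x2, 4*x1 + 3*x2 = 22, 0 <= x_i <= 4
Step 1: y^k = 0.0, reduced costs: (14.0, 10.0)
  x^k = (0.0, 0.0), subgradient = b - a^T x = 22.0
  y^{k+1} = 0.0 + 0.2*22.0 = 4.4
Step 2: y^k = 4.4, reduced costs: (-3.6, -3.2)
  x^k = (4.0, 4.0), subgradient = b - a^T x = -6.0
  y^{k+1} = 4.4 + 0.2*-6.0 = 3.2
Dual objective at y_2 = 3.2: reduced costs (1.2, 0.4), box minimizer x = (0.0, 0.0)
g(y_2) = b*y + (c1 - a1*y)*x1 + (c2 - a2*y)*x2 = 22*3.2 + 1.2*0.0 + 0.4*0.0 = 70.4 + 0.0 + 0.0 = 70.4


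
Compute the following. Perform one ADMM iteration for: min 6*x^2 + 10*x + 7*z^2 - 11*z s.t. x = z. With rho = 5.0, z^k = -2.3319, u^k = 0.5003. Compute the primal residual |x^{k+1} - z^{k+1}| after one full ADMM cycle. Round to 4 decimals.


ADMM iteration with rho = 5.0, z^k = -2.3319, u^k = 0.5003
Step 1: x-update.
Minimize 6*x^2 + 10*x + (5.0/2)*(x + 2.3319 + 0.5003)^2
FOC: (2*6 + 5.0)*x = -10 + 5.0*(-2.3319 - 0.5003)
x^{k+1} = -1.4212
Step 2: z-update.
Minimize 7*z^2 - 11*z + (5.0/2)*(-1.4212 - z + 0.5003)^2
FOC: (2*7 + 5.0)*z = 11 + 5.0*(-1.4212 + 0.5003)
z^{k+1} = 0.3366
Step 3: u-update.
u^{k+1} = 0.5003 - 1.4212 - 0.3366 = -1.2575
Step 4: Primal residual = |-1.4212 - 0.3366| = 1.7578


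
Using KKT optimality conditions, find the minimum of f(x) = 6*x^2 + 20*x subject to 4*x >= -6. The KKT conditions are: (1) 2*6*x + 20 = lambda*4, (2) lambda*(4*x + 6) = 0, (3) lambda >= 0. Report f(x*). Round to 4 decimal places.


Step 1: Try lambda = 0 (constraint inactive).
x_unc = -20/(2*6) = -1.6667
Check: 4*-1.6667 = -6.6668 < -6 -- violated!
Step 2: Constraint must be active: 4*x = -6
x* = -6/4 = -1.5
lambda = (2*6*(-1.5) + 20)/4 = 0.5
Step 3: Compute optimal value.
f(x*) = 6*(-1.5)^2 + 20*(-1.5) = -16.5


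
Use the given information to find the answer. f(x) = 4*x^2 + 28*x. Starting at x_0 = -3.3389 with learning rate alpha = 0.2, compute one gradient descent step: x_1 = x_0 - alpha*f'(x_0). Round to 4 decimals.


We compute the gradient at x_0 and apply the update.
f'(x) = 8*x + 28
f'(-3.3389) = 8*-3.3389 + 28 = 1.2888
x_1 = -3.3389 - 0.2*1.2888 = -3.5967


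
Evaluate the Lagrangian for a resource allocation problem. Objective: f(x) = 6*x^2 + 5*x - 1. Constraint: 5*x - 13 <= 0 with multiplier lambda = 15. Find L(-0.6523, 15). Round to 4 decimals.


Step 1: Evaluate f(x).
f(-0.6523) = 6*(-0.6523)^2 + 5*(-0.6523) - 1 = -1.7085
Step 2: Evaluate g(x).
g(-0.6523) = 5*-0.6523 - 13 = -16.2615
Step 3: Compute Lagrangian.
L = -1.7085 + 15*-16.2615 = -245.631


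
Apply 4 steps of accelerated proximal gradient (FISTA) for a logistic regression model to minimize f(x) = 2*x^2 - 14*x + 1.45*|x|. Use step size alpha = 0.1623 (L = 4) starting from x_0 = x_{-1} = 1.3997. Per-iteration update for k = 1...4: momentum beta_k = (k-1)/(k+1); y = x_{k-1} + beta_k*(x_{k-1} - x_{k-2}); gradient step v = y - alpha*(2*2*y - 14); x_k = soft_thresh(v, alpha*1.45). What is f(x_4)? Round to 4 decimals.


FISTA on f(x) = 2*x^2 - 14*x + 1.45*|x|
L = 4, alpha = 0.1623
Iteration 1: beta = 0.0, y = 1.3997 + 0.0*(1.3997 - 1.3997) = 1.3997
  grad(y) = -8.4012, v = y - alpha*grad = 2.7632
  prox(v) = soft_thresh(2.7632, 0.2353) = 2.5279
Iteration 2: beta = 0.3333, y = 2.5279 + 0.3333*(2.5279 - 1.3997) = 2.9039
  grad(y) = -2.3842, v = y - alpha*grad = 3.2909
  prox(v) = soft_thresh(3.2909, 0.2353) = 3.0556
Iteration 3: beta = 0.5, y = 3.0556 + 0.5*(3.0556 - 2.5279) = 3.3194
  grad(y) = -0.7224, v = y - alpha*grad = 3.4366
  prox(v) = soft_thresh(3.4366, 0.2353) = 3.2013
Iteration 4: beta = 0.6, y = 3.2013 + 0.6*(3.2013 - 3.0556) = 3.2888
  grad(y) = -0.8449, v = y - alpha*grad = 3.4259
  prox(v) = soft_thresh(3.4259, 0.2353) = 3.1906
f(x_4) = 2*3.1906^2 - 14*3.1906 + 1.45*|3.1906| = -19.6822


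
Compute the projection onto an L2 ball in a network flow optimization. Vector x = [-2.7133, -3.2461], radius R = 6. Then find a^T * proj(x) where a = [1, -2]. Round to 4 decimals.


Step 1: Compute ||x|| (intermediates to 6 decimals).
||x|| = sqrt((-2.7133)^2 + (-3.2461)^2) = 4.23074
Step 2: Project.
Since ||x|| <= R, proj = x (no scaling needed).
proj(x) = [-2.7133, -3.2461]
Step 3: Dot product.
a^T * proj(x) = 1*(-2.7133) - 2*(-3.2461) = 3.7789


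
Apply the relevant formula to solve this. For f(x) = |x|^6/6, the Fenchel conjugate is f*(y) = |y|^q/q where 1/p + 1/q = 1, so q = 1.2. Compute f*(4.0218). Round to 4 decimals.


The conjugate exponent q satisfies 1/p + 1/q = 1.
p = 6, so q = 6/(6 - 1) = 1.2
|y|^q = 4.0218^1.2 = 5.3126
f*(4.0218) = 5.3126 / 1.2 = 4.4271


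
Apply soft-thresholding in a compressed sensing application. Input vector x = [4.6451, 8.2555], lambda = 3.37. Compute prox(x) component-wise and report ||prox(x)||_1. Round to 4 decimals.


Soft-thresholding with lambda = 3.37:
prox(4.6451) = sign(4.6451)*max(|4.6451| - 3.37, 0) = 1.2751
prox(8.2555) = sign(8.2555)*max(|8.2555| - 3.37, 0) = 4.8855
prox(x) = [1.2751, 4.8855]
||prox(x)||_1 = 1.2751 + 4.8855 = 6.1606


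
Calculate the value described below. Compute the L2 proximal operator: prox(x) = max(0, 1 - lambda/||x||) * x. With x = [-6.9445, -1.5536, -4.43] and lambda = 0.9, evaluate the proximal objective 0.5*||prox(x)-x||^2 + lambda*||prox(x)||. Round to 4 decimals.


Step 1: Compute ||x||.
||x|| = 8.3824
Step 2: Compute scaling factor.
scale = max(0, 1 - 0.9/8.3824) = 0.8926
Step 3: prox(x) = [-6.1989, -1.3868, -3.9544]
||prox(x)|| = 7.4824
Step 4: Proximal objective.
0.5*||prox-x||^2 = 0.405
lambda*||prox|| = 6.7342
Total = 7.1392


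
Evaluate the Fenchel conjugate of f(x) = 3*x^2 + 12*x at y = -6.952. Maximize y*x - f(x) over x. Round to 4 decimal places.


f*(y) = sup_x {y*x - a*x^2 - b*x} = sup_x {(y-b)*x - a*x^2}
FOC: (y - b) - 2a*x = 0 => x* = (y - b)/(2a)
x* = (-6.952 - 12)/(2*3) = -3.1587
f*(-6.952) = (y-b)^2/(4a) = (-6.952 - 12)^2/(4*3)
= 359.1783/12 = 29.9315


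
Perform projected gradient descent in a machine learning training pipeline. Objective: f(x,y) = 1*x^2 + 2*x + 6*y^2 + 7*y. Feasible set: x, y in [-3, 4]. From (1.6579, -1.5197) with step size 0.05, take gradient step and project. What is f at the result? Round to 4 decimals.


Step 1: Compute gradient at (1.6579, -1.5197).
grad_x = 2*1*1.6579 + 2 = 5.3158
grad_y = 2*6*-1.5197 + 7 = -11.2364
Step 2: Gradient step.
x_raw = 1.6579 - 0.05*5.3158 = 1.3921
y_raw = -1.5197 - 0.05*-11.2364 = -0.9579
Step 3: Project onto [-3, 4].
x_proj = clip(1.3921) = 1.3921
y_proj = clip(-0.9579) = -0.9579
Step 4: Evaluate f.
f(1.3921, -0.9579) = 3.5222


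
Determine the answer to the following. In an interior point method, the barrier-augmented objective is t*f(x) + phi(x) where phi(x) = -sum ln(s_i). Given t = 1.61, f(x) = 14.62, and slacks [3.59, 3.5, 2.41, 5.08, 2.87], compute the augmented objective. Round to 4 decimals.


Step 1: Compute log-barrier.
ln values: [1.2782, 1.2528, 0.8796, 1.6253, 1.0543]
phi = -(1.2782 + 1.2528 + 0.8796 + 1.6253 + 1.0543) = -6.0902
Step 2: Compute augmented objective.
t*f(x) = 1.61*14.62 = 23.5382
Total = 23.5382 - 6.0902 = 17.448


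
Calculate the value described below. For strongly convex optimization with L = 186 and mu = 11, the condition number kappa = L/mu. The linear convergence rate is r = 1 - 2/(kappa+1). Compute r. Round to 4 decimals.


Step 1: Compute the condition number.
kappa = L/mu = 186/11 = 16.9091
Step 2: Compute the convergence rate.
r = 1 - 2/(kappa + 1) = 1 - 2*mu/(L + mu) = (L - mu)/(L + mu) = 175/197 = 0.8883


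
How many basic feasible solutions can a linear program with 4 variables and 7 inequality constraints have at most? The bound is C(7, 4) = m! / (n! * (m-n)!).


Each vertex corresponds to some choice of n active constraints out of m, so the number of vertices is at most C(m, n) = m! / (n!(m-n)!).
m = 7, n = 4
Numerator: 7 * 6 * 5 * 4
Denominator: 4! = 24
C(7, 4) = 35


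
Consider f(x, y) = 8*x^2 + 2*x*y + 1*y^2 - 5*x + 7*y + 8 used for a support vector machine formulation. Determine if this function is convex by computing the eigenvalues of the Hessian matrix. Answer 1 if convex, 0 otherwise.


The Hessian of f(x,y) = 8*x^2 + 2*x*y + 1*y^2 - 5*x + 7*y + 8 is:
H = [[16, 2], [2, 2]]
Trace = 16 + 2 = 18
Determinant = 16*2 - (2)^2 = 28
Discriminant = (18)^2 - 4*28 = 212.0
Eigenvalues: lambda_1 = 1.7199, lambda_2 = 16.2801
The function is convex.

1


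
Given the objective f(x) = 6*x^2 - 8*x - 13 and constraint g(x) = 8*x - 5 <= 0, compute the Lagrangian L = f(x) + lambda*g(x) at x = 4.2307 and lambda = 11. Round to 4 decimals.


Step 1: Evaluate f(x).
f(4.2307) = 6*4.2307^2 - 8*4.2307 - 13 = 60.5473
Step 2: Evaluate g(x).
g(4.2307) = 8*4.2307 - 5 = 28.8456
Step 3: Compute Lagrangian.
L = 60.5473 + 11*28.8456 = 377.8489


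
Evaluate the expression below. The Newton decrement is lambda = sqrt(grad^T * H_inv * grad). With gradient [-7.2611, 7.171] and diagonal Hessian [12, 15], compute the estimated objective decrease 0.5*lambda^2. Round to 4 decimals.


Step 1: H is diagonal, so H^(-1) * g = [-0.6051, 0.4781].
Step 2: g^T H^(-1) g = sum_i g_i^2 / H_ii
  = (-7.2611)^2/12 + (7.171)^2/15
  = 4.3936 + 3.4282 = 7.8218
Step 3: Objective decrease = 0.5 * g^T H^(-1) g = 3.9109


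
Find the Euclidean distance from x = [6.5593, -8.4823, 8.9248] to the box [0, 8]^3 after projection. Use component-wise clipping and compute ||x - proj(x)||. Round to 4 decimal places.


Project each component onto [0, 8].
clip(6.5593) = 6.5593, clip(-8.4823) = 0.0, clip(8.9248) = 8.0
Projection = [6.5593, 0.0, 8.0]
Squared diffs: [0.0, 71.9494, 0.8553]
Distance = sqrt(72.8047) = 8.5326


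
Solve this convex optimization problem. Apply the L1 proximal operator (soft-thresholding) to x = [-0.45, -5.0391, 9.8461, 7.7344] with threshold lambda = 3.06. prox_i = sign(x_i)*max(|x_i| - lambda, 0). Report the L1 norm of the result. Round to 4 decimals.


Soft-thresholding with lambda = 3.06:
prox(-0.45) = sign(-0.45)*max(|-0.45| - 3.06, 0) = 0.0
prox(-5.0391) = sign(-5.0391)*max(|-5.0391| - 3.06, 0) = -1.9791
prox(9.8461) = sign(9.8461)*max(|9.8461| - 3.06, 0) = 6.7861
prox(7.7344) = sign(7.7344)*max(|7.7344| - 3.06, 0) = 4.6744
prox(x) = [0.0, -1.9791, 6.7861, 4.6744]
||prox(x)||_1 = 0.0 + 1.9791 + 6.7861 + 4.6744 = 13.4396


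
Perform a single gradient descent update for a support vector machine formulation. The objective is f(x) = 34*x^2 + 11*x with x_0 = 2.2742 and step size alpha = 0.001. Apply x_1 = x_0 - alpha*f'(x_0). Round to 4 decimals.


We compute the gradient at x_0 and apply the update.
f'(x) = 68*x + 11
f'(2.2742) = 68*2.2742 + 11 = 165.6456
x_1 = 2.2742 - 0.001*165.6456 = 2.1086


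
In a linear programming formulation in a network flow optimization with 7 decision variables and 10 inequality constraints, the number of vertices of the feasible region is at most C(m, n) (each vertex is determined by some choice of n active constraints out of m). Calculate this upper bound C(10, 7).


Each vertex corresponds to some choice of n active constraints out of m, so the number of vertices is at most C(m, n) = m! / (n!(m-n)!).
m = 10, n = 7
Numerator: 10 * 9 * 8 * 7 * 6 * 5 * 4
Denominator: 7! = 5040
C(10, 7) = 120


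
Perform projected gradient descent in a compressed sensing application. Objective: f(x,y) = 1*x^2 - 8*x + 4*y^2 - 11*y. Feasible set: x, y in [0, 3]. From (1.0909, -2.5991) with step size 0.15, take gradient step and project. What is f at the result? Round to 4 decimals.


Step 1: Compute gradient at (1.0909, -2.5991).
grad_x = 2*1*1.0909 - 8 = -5.8182
grad_y = 2*4*-2.5991 - 11 = -31.7928
Step 2: Gradient step.
x_raw = 1.0909 - 0.15*-5.8182 = 1.9636
y_raw = -2.5991 - 0.15*-31.7928 = 2.1698
Step 3: Project onto [0, 3].
x_proj = clip(1.9636) = 1.9636
y_proj = clip(2.1698) = 2.1698
Step 4: Evaluate f.
f(1.9636, 2.1698) = -16.8887


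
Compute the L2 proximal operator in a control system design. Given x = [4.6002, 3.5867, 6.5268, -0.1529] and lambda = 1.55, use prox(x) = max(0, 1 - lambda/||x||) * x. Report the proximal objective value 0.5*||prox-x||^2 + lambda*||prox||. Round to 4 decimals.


Step 1: Compute ||x||.
||x|| = 8.7549
Step 2: Compute scaling factor.
scale = max(0, 1 - 1.55/8.7549) = 0.823
Step 3: prox(x) = [3.7858, 2.9517, 5.3713, -0.1258]
||prox(x)|| = 7.2049
Step 4: Proximal objective.
0.5*||prox-x||^2 = 1.2013
lambda*||prox|| = 11.1676
Total = 12.3689


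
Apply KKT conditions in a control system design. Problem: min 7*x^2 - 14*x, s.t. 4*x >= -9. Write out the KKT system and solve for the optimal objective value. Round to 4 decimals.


Step 1: Try lambda = 0 (constraint inactive).
Stationarity: 2*7*x - 14 = 0
x* = 14/(2*7) = 1.0
Check constraint: 4*1.0 = 4.0 >= -9 -- satisfied.
Step 2: Compute optimal value.
f(x*) = 7*1.0^2 - 14*1.0 = -7.0


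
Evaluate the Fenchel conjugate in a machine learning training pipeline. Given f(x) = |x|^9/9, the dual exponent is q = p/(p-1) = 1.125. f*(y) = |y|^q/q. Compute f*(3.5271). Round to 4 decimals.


The conjugate exponent q satisfies 1/p + 1/q = 1.
p = 9, so q = 9/(9 - 1) = 1.125
|y|^q = 3.5271^1.125 = 4.129
f*(3.5271) = 4.129 / 1.125 = 3.6702


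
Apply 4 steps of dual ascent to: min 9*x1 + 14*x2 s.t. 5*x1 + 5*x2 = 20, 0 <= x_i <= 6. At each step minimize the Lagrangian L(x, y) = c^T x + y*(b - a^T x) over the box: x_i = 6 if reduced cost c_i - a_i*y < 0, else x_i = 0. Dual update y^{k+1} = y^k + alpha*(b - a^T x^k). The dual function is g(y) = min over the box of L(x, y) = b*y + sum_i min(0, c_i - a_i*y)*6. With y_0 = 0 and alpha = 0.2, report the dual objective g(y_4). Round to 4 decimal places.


Dual ascent for LP: min 9*x1 + 14*x2, 5*x1 + 5*x2 = 20, 0 <= x_i <= 6
Step 1: y^k = 0.0, reduced costs: (9.0, 14.0)
  x^k = (0.0, 0.0), subgradient = b - a^T x = 20.0
  y^{k+1} = 0.0 + 0.2*20.0 = 4.0
Step 2: y^k = 4.0, reduced costs: (-11.0, -6.0)
  x^k = (6.0, 6.0), subgradient = b - a^T x = -40.0
  y^{k+1} = 4.0 + 0.2*-40.0 = -4.0
Step 3: y^k = -4.0, reduced costs: (29.0, 34.0)
  x^k = (0.0, 0.0), subgradient = b - a^T x = 20.0
  y^{k+1} = -4.0 + 0.2*20.0 = 0.0
Step 4: y^k = 0.0, reduced costs: (9.0, 14.0)
  x^k = (0.0, 0.0), subgradient = b - a^T x = 20.0
  y^{k+1} = 0.0 + 0.2*20.0 = 4.0
Dual objective at y_4 = 4.0: reduced costs (-11.0, -6.0), box minimizer x = (6.0, 6.0)
g(y_4) = b*y + (c1 - a1*y)*x1 + (c2 - a2*y)*x2 = 20*4.0 + (-11.0)*6.0 + (-6.0)*6.0 = 80.0 - 66.0 - 36.0 = -22.0


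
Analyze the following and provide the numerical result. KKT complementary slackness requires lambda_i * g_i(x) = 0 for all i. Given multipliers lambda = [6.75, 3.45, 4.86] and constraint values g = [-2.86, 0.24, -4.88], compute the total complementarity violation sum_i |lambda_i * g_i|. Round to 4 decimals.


KKT complementary slackness check:
lambda_1 * g_1 = 6.75 * -2.86 = -19.305
lambda_2 * g_2 = 3.45 * 0.24 = 0.828
lambda_3 * g_3 = 4.86 * -4.88 = -23.7168
Total violation = 19.305 + 0.828 + 23.7168 = 43.8498


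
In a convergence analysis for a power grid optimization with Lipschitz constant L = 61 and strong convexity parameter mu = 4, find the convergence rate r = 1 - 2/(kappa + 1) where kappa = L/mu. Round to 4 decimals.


Step 1: Compute the condition number.
kappa = L/mu = 61/4 = 15.25
Step 2: Compute the convergence rate.
r = 1 - 2/(kappa + 1) = 1 - 2*mu/(L + mu) = (L - mu)/(L + mu) = 57/65 = 0.8769


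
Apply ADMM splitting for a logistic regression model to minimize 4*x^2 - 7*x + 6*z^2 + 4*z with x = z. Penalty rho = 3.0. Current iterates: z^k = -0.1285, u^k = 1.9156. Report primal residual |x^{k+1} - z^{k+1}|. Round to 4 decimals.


ADMM iteration with rho = 3.0, z^k = -0.1285, u^k = 1.9156
Step 1: x-update.
Minimize 4*x^2 - 7*x + (3.0/2)*(x + 0.1285 + 1.9156)^2
FOC: (2*4 + 3.0)*x = 7 + 3.0*(-0.1285 - 1.9156)
x^{k+1} = 0.0789
Step 2: z-update.
Minimize 6*z^2 + 4*z + (3.0/2)*(0.0789 - z + 1.9156)^2
FOC: (2*6 + 3.0)*z = -4 + 3.0*(0.0789 + 1.9156)
z^{k+1} = 0.1322
Step 3: u-update.
u^{k+1} = 1.9156 + 0.0789 - 0.1322 = 1.8623
Step 4: Primal residual = |0.0789 - 0.1322| = 0.0533


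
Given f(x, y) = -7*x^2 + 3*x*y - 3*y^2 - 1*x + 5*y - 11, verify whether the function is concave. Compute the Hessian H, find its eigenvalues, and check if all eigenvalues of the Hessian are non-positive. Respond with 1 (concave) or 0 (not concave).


The Hessian of f(x,y) = -7*x^2 + 3*x*y - 3*y^2 - 1*x + 5*y - 11 is:
H = [[-14, 3], [3, -6]]
Trace = -14 - 6 = -20
Determinant = -14*-6 - (3)^2 = 75
Discriminant = (-20)^2 - 4*75 = 100.0
Eigenvalues: lambda_1 = -15.0, lambda_2 = -5.0
The function is concave.

1


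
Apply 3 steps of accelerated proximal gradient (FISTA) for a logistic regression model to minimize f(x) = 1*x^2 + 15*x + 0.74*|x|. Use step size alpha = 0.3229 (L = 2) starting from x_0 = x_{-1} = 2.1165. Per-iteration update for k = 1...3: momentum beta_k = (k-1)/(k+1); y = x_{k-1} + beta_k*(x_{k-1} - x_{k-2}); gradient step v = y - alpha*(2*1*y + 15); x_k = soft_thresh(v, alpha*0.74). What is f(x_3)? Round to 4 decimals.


FISTA on f(x) = 1*x^2 + 15*x + 0.74*|x|
L = 2, alpha = 0.3229
Iteration 1: beta = 0.0, y = 2.1165 + 0.0*(2.1165 - 2.1165) = 2.1165
  grad(y) = 19.233, v = y - alpha*grad = -4.0938
  prox(v) = soft_thresh(-4.0938, 0.2389) = -3.8549
Iteration 2: beta = 0.3333, y = -3.8549 + 0.3333*(-3.8549 - 2.1165) = -5.8454
  grad(y) = 3.3093, v = y - alpha*grad = -6.9139
  prox(v) = soft_thresh(-6.9139, 0.2389) = -6.675
Iteration 3: beta = 0.5, y = -6.675 + 0.5*(-6.675 + 3.8549) = -8.085
  grad(y) = -1.17, v = y - alpha*grad = -7.7072
  prox(v) = soft_thresh(-7.7072, 0.2389) = -7.4683
f(x_3) = 1*(-7.4683)^2 + 15*(-7.4683) + 0.74*|-7.4683| = -50.7225


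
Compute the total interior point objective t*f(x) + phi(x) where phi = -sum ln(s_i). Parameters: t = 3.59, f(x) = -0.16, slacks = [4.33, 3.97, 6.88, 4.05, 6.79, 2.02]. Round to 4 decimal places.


Step 1: Compute log-barrier.
ln values: [1.4656, 1.3788, 1.9286, 1.3987, 1.9155, 0.7031]
phi = -(1.4656 + 1.3788 + 1.9286 + 1.3987 + 1.9155 + 0.7031) = -8.7902
Step 2: Compute augmented objective.
t*f(x) = 3.59*-0.16 = -0.5744
Total = -0.5744 - 8.7902 = -9.3646


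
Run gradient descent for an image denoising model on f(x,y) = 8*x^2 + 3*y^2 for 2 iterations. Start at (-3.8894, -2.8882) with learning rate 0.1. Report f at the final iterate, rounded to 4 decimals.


Gradient descent on f(x,y) = 8*x^2 + 3*y^2.
Starting point: (-3.8894, -2.8882), alpha = 0.1
Step 1: grad_x = 2*8*-3.8894 = -62.2304, grad_y = 2*3*-2.8882 = -17.3292
  x_1 = -3.8894 - 0.1*-62.2304 = 2.3336
  y_1 = -2.8882 - 0.1*-17.3292 = -1.1553
Step 2: grad_x = 2*8*2.3336 = 37.3382, grad_y = 2*3*-1.1553 = -6.9317
  x_2 = 2.3336 - 0.1*37.3382 = -1.4002
  y_2 = -1.1553 - 0.1*-6.9317 = -0.4621
f(-1.4002, -0.4621) = 8*(-1.4002)^2 + 3*(-0.4621)^2 = 16.3248


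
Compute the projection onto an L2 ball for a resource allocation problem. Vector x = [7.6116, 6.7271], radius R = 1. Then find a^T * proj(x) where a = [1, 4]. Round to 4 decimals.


Step 1: Compute ||x|| (intermediates to 6 decimals).
||x|| = sqrt(7.6116^2 + 6.7271^2) = 10.158264
Step 2: Project.
Since ||x|| > R, scale = R/||x|| = 1/10.158264 = 0.098442, proj(x) = scale * x
proj(x) = [0.749301, 0.662229]
Step 3: Dot product.
a^T * proj(x) = 1*0.749301 + 4*0.662229 = 3.3982


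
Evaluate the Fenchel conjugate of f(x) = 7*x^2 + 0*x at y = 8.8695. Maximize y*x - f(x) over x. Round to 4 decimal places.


f*(y) = sup_x {y*x - a*x^2 - b*x} = sup_x {(y-b)*x - a*x^2}
FOC: (y - b) - 2a*x = 0 => x* = (y - b)/(2a)
x* = (8.8695 - 0)/(2*7) = 0.6335
f*(8.8695) = (y-b)^2/(4a) = (8.8695 - 0)^2/(4*7)
= 78.668/28 = 2.8096


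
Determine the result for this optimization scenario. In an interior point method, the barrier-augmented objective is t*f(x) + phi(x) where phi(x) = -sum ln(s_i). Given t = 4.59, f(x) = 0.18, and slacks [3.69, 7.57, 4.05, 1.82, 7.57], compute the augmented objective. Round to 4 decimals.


Step 1: Compute log-barrier.
ln values: [1.3056, 2.0242, 1.3987, 0.5988, 2.0242]
phi = -(1.3056 + 2.0242 + 1.3987 + 0.5988 + 2.0242) = -7.3516
Step 2: Compute augmented objective.
t*f(x) = 4.59*0.18 = 0.8262
Total = 0.8262 - 7.3516 = -6.5254


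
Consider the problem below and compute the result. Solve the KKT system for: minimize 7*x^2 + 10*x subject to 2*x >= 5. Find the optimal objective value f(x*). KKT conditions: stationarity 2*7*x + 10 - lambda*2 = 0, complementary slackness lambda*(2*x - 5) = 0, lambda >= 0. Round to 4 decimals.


Step 1: Try lambda = 0 (constraint inactive).
x_unc = -10/(2*7) = -0.7143
Check: 2*-0.7143 = -1.4286 < 5 -- violated!
Step 2: Constraint must be active: 2*x = 5
x* = 5/2 = 2.5
lambda = (2*7*2.5 + 10)/2 = 22.5
Step 3: Compute optimal value.
f(x*) = 7*2.5^2 + 10*2.5 = 68.75


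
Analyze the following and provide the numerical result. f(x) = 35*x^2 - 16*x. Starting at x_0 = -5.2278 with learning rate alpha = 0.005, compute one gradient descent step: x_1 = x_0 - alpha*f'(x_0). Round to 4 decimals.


We compute the gradient at x_0 and apply the update.
f'(x) = 70*x - 16
f'(-5.2278) = 70*-5.2278 - 16 = -381.946
x_1 = -5.2278 - 0.005*-381.946 = -3.3181


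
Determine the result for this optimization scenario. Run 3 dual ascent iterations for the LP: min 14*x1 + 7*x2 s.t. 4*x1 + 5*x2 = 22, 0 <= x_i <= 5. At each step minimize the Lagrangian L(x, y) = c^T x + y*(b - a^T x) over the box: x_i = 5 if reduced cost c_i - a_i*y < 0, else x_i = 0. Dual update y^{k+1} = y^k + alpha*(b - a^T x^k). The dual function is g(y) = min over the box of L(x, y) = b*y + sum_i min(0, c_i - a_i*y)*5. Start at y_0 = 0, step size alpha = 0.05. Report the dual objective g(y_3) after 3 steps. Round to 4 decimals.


Dual ascent for LP: min 14*x1 + 7*x2, 4*x1 + 5*x2 = 22, 0 <= x_i <= 5
Step 1: y^k = 0.0, reduced costs: (14.0, 7.0)
  x^k = (0.0, 0.0), subgradient = b - a^T x = 22.0
  y^{k+1} = 0.0 + 0.05*22.0 = 1.1
Step 2: y^k = 1.1, reduced costs: (9.6, 1.5)
  x^k = (0.0, 0.0), subgradient = b - a^T x = 22.0
  y^{k+1} = 1.1 + 0.05*22.0 = 2.2
Step 3: y^k = 2.2, reduced costs: (5.2, -4.0)
  x^k = (0.0, 5.0), subgradient = b - a^T x = -3.0
  y^{k+1} = 2.2 + 0.05*-3.0 = 2.05
Dual objective at y_3 = 2.05: reduced costs (5.8, -3.25), box minimizer x = (0.0, 5.0)
g(y_3) = b*y + (c1 - a1*y)*x1 + (c2 - a2*y)*x2 = 22*2.05 + 5.8*0.0 + (-3.25)*5.0 = 45.1 + 0.0 - 16.25 = 28.85


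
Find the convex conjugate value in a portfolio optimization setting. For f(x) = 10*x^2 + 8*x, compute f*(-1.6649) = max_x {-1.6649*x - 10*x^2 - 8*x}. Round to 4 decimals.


f*(y) = sup_x {y*x - a*x^2 - b*x} = sup_x {(y-b)*x - a*x^2}
FOC: (y - b) - 2a*x = 0 => x* = (y - b)/(2a)
x* = (-1.6649 - 8)/(2*10) = -0.4832
f*(-1.6649) = (y-b)^2/(4a) = (-1.6649 - 8)^2/(4*10)
= 93.4103/40 = 2.3353


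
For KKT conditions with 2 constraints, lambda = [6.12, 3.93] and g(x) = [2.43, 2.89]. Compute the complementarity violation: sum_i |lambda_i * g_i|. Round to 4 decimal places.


KKT complementary slackness check:
lambda_1 * g_1 = 6.12 * 2.43 = 14.8716
lambda_2 * g_2 = 3.93 * 2.89 = 11.3577
Total violation = 14.8716 + 11.3577 = 26.2293


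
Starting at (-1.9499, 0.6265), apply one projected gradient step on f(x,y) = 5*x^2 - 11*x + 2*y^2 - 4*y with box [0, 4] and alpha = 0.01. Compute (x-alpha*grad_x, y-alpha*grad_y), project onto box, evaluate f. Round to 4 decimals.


Step 1: Compute gradient at (-1.9499, 0.6265).
grad_x = 2*5*-1.9499 - 11 = -30.499
grad_y = 2*2*0.6265 - 4 = -1.494
Step 2: Gradient step.
x_raw = -1.9499 - 0.01*-30.499 = -1.6449
y_raw = 0.6265 - 0.01*-1.494 = 0.6414
Step 3: Project onto [0, 4].
x_proj = clip(-1.6449) = 0.0
y_proj = clip(0.6414) = 0.6414
Step 4: Evaluate f.
f(0.0, 0.6414) = -1.7429


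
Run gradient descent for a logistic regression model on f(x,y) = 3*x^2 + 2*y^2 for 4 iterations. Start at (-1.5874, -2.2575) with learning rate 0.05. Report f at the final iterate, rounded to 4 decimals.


Gradient descent on f(x,y) = 3*x^2 + 2*y^2.
Starting point: (-1.5874, -2.2575), alpha = 0.05
Step 1: grad_x = 2*3*-1.5874 = -9.5244, grad_y = 2*2*-2.2575 = -9.03
  x_1 = -1.5874 - 0.05*-9.5244 = -1.1112
  y_1 = -2.2575 - 0.05*-9.03 = -1.806
Step 2: grad_x = 2*3*-1.1112 = -6.6671, grad_y = 2*2*-1.806 = -7.224
  x_2 = -1.1112 - 0.05*-6.6671 = -0.7778
  y_2 = -1.806 - 0.05*-7.224 = -1.4448
Step 3: grad_x = 2*3*-0.7778 = -4.667, grad_y = 2*2*-1.4448 = -5.7792
  x_3 = -0.7778 - 0.05*-4.667 = -0.5445
  y_3 = -1.4448 - 0.05*-5.7792 = -1.1558
Step 4: grad_x = 2*3*-0.5445 = -3.2669, grad_y = 2*2*-1.1558 = -4.6234
  x_4 = -0.5445 - 0.05*-3.2669 = -0.3811
  y_4 = -1.1558 - 0.05*-4.6234 = -0.9247
f(-0.3811, -0.9247) = 3*(-0.3811)^2 + 2*(-0.9247)^2 = 2.1458


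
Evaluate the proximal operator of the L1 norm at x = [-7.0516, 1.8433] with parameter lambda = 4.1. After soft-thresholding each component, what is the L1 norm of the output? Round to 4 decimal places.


Soft-thresholding with lambda = 4.1:
prox(-7.0516) = sign(-7.0516)*max(|-7.0516| - 4.1, 0) = -2.9516
prox(1.8433) = sign(1.8433)*max(|1.8433| - 4.1, 0) = 0.0
prox(x) = [-2.9516, 0.0]
||prox(x)||_1 = 2.9516 + 0.0 = 2.9516


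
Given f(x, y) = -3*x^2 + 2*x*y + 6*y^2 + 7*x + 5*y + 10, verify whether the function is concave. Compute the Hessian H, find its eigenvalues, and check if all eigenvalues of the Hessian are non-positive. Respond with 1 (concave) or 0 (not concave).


The Hessian of f(x,y) = -3*x^2 + 2*x*y + 6*y^2 + 7*x + 5*y + 10 is:
H = [[-6, 2], [2, 12]]
Trace = -6 + 12 = 6
Determinant = -6*12 - (2)^2 = -76
Discriminant = (6)^2 - 4*-76 = 340.0
Eigenvalues: lambda_1 = -6.2195, lambda_2 = 12.2195
The function is not concave.

0


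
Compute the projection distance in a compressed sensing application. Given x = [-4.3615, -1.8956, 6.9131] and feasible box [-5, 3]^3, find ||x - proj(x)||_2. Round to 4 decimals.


Project each component onto [-5, 3].
clip(-4.3615) = -4.3615, clip(-1.8956) = -1.8956, clip(6.9131) = 3.0
Projection = [-4.3615, -1.8956, 3.0]
Squared diffs: [0.0, 0.0, 15.3124]
Distance = sqrt(15.3124) = 3.9131


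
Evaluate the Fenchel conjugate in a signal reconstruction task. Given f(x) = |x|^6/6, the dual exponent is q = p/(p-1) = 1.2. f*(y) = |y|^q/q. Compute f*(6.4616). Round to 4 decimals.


The conjugate exponent q satisfies 1/p + 1/q = 1.
p = 6, so q = 6/(6 - 1) = 1.2
|y|^q = 6.4616^1.2 = 9.3844
f*(6.4616) = 9.3844 / 1.2 = 7.8204


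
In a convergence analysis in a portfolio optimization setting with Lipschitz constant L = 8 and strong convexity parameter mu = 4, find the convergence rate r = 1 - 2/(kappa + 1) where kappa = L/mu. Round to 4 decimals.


Step 1: Compute the condition number.
kappa = L/mu = 8/4 = 2.0
Step 2: Compute the convergence rate.
r = 1 - 2/(kappa + 1) = 1 - 2*mu/(L + mu) = (L - mu)/(L + mu) = 4/12 = 0.3333


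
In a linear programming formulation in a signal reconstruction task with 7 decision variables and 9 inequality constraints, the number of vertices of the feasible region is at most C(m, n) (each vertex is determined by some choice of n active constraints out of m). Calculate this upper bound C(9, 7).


Each vertex corresponds to some choice of n active constraints out of m, so the number of vertices is at most C(m, n) = m! / (n!(m-n)!).
m = 9, n = 7
Numerator: 9 * 8 * 7 * 6 * 5 * 4 * 3
Denominator: 7! = 5040
C(9, 7) = 36


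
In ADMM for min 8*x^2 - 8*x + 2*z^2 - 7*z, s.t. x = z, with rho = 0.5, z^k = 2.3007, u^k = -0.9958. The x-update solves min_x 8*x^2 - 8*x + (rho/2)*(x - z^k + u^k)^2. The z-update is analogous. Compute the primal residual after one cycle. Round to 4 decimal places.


ADMM iteration with rho = 0.5, z^k = 2.3007, u^k = -0.9958
Step 1: x-update.
Minimize 8*x^2 - 8*x + (0.5/2)*(x - 2.3007 - 0.9958)^2
FOC: (2*8 + 0.5)*x = 8 + 0.5*(2.3007 + 0.9958)
x^{k+1} = 0.5847
Step 2: z-update.
Minimize 2*z^2 - 7*z + (0.5/2)*(0.5847 - z - 0.9958)^2
FOC: (2*2 + 0.5)*z = 7 + 0.5*(0.5847 - 0.9958)
z^{k+1} = 1.5099
Step 3: u-update.
u^{k+1} = -0.9958 + 0.5847 - 1.5099 = -1.9209
Step 4: Primal residual = |0.5847 - 1.5099| = 0.9251


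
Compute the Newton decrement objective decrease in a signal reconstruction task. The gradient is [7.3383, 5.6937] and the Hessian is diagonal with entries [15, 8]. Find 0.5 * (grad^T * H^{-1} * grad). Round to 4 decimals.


Step 1: H is diagonal, so H^(-1) * g = [0.4892, 0.7117].
Step 2: g^T H^(-1) g = sum_i g_i^2 / H_ii
  = (7.3383)^2/15 + (5.6937)^2/8
  = 3.59 + 4.0523 = 7.6423
Step 3: Objective decrease = 0.5 * g^T H^(-1) g = 3.8212


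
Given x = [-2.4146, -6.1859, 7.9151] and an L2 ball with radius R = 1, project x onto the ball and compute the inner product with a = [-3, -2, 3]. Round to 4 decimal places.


Step 1: Compute ||x|| (intermediates to 6 decimals).
||x|| = sqrt((-2.4146)^2 + (-6.1859)^2 + 7.9151^2) = 10.331721
Step 2: Project.
Since ||x|| > R, scale = R/||x|| = 1/10.331721 = 0.096789, proj(x) = scale * x
proj(x) = [-0.233707, -0.598727, 0.766095]
Step 3: Dot product.
a^T * proj(x) = -3*(-0.233707) - 2*(-0.598727) + 3*0.766095 = 4.1969


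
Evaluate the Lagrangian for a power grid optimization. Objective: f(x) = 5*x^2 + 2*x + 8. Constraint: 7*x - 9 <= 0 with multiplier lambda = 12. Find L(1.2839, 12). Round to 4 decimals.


Step 1: Evaluate f(x).
f(1.2839) = 5*1.2839^2 + 2*1.2839 + 8 = 18.8098
Step 2: Evaluate g(x).
g(1.2839) = 7*1.2839 - 9 = -0.0127
Step 3: Compute Lagrangian.
L = 18.8098 + 12*-0.0127 = 18.6574


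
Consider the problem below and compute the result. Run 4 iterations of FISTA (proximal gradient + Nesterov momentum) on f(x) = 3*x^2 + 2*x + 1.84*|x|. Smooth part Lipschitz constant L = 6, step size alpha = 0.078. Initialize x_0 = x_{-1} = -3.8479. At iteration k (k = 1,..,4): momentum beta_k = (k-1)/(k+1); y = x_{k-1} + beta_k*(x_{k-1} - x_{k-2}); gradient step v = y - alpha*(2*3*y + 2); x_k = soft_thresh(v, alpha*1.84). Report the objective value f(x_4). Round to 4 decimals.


FISTA on f(x) = 3*x^2 + 2*x + 1.84*|x|
L = 6, alpha = 0.078
Iteration 1: beta = 0.0, y = -3.8479 + 0.0*(-3.8479 + 3.8479) = -3.8479
  grad(y) = -21.0874, v = y - alpha*grad = -2.2031
  prox(v) = soft_thresh(-2.2031, 0.1435) = -2.0596
Iteration 2: beta = 0.3333, y = -2.0596 + 0.3333*(-2.0596 + 3.8479) = -1.4635
  grad(y) = -6.7807, v = y - alpha*grad = -0.9346
  prox(v) = soft_thresh(-0.9346, 0.1435) = -0.791
Iteration 3: beta = 0.5, y = -0.791 + 0.5*(-0.791 + 2.0596) = -0.1568
  grad(y) = 1.0594, v = y - alpha*grad = -0.2394
  prox(v) = soft_thresh(-0.2394, 0.1435) = -0.0959
Iteration 4: beta = 0.6, y = -0.0959 + 0.6*(-0.0959 + 0.791) = 0.3212
  grad(y) = 3.9273, v = y - alpha*grad = 0.0149
  prox(v) = soft_thresh(0.0149, 0.1435) = 0.0
f(x_4) = 3*0.0^2 + 2*0.0 + 1.84*|0.0| = 0.0


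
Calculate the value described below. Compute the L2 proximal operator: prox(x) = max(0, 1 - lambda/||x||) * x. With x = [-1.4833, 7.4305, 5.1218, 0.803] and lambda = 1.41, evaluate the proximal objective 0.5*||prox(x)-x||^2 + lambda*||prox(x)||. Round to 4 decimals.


Step 1: Compute ||x||.
||x|| = 9.181
Step 2: Compute scaling factor.
scale = max(0, 1 - 1.41/9.181) = 0.8464
Step 3: prox(x) = [-1.2555, 6.2893, 4.3352, 0.6797]
||prox(x)|| = 7.771
Step 4: Proximal objective.
0.5*||prox-x||^2 = 0.9941
lambda*||prox|| = 10.9571
Total = 11.9511


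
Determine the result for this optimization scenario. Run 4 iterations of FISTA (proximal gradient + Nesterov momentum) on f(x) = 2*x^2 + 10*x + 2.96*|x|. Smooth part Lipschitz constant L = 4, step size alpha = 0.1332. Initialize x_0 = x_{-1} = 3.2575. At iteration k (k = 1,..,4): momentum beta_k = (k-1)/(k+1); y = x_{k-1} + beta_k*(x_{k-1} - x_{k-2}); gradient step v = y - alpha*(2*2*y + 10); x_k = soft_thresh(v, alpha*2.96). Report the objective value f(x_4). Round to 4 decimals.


FISTA on f(x) = 2*x^2 + 10*x + 2.96*|x|
L = 4, alpha = 0.1332
Iteration 1: beta = 0.0, y = 3.2575 + 0.0*(3.2575 - 3.2575) = 3.2575
  grad(y) = 23.03, v = y - alpha*grad = 0.1899
  prox(v) = soft_thresh(0.1899, 0.3943) = 0.0
Iteration 2: beta = 0.3333, y = 0.0 + 0.3333*(0.0 - 3.2575) = -1.0858
  grad(y) = 5.6567, v = y - alpha*grad = -1.8393
  prox(v) = soft_thresh(-1.8393, 0.3943) = -1.445
Iteration 3: beta = 0.5, y = -1.445 + 0.5*(-1.445 - 0.0) = -2.1675
  grad(y) = 1.3298, v = y - alpha*grad = -2.3447
  prox(v) = soft_thresh(-2.3447, 0.3943) = -1.9504
Iteration 4: beta = 0.6, y = -1.9504 + 0.6*(-1.9504 + 1.445) = -2.2536
  grad(y) = 0.9855, v = y - alpha*grad = -2.3849
  prox(v) = soft_thresh(-2.3849, 0.3943) = -1.9906
f(x_4) = 2*(-1.9906)^2 + 10*(-1.9906) + 2.96*|-1.9906| = -6.0888


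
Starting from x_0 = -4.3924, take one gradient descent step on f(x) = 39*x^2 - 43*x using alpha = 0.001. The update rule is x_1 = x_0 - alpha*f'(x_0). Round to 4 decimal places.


We compute the gradient at x_0 and apply the update.
f'(x) = 78*x - 43
f'(-4.3924) = 78*-4.3924 - 43 = -385.6072
x_1 = -4.3924 - 0.001*-385.6072 = -4.0068


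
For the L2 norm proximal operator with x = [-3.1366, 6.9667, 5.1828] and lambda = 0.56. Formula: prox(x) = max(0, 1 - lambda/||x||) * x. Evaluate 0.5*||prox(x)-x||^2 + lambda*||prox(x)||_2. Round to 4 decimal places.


Step 1: Compute ||x||.
||x|| = 9.2323
Step 2: Compute scaling factor.
scale = max(0, 1 - 0.56/9.2323) = 0.9393
Step 3: prox(x) = [-2.9463, 6.5441, 4.8684]
||prox(x)|| = 8.6723
Step 4: Proximal objective.
0.5*||prox-x||^2 = 0.1568
lambda*||prox|| = 4.8565
Total = 5.0133


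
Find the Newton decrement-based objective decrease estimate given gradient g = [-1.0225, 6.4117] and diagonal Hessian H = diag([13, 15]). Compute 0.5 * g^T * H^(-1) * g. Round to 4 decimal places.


Step 1: H is diagonal, so H^(-1) * g = [-0.0787, 0.4274].
Step 2: g^T H^(-1) g = sum_i g_i^2 / H_ii
  = (-1.0225)^2/13 + (6.4117)^2/15
  = 0.0804 + 2.7407 = 2.8211
Step 3: Objective decrease = 0.5 * g^T H^(-1) g = 1.4105


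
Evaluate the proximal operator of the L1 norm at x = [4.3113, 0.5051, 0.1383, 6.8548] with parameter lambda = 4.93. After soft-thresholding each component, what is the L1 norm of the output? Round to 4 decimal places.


Soft-thresholding with lambda = 4.93:
prox(4.3113) = sign(4.3113)*max(|4.3113| - 4.93, 0) = 0.0
prox(0.5051) = sign(0.5051)*max(|0.5051| - 4.93, 0) = 0.0
prox(0.1383) = sign(0.1383)*max(|0.1383| - 4.93, 0) = 0.0
prox(6.8548) = sign(6.8548)*max(|6.8548| - 4.93, 0) = 1.9248
prox(x) = [0.0, 0.0, 0.0, 1.9248]
||prox(x)||_1 = 0.0 + 0.0 + 0.0 + 1.9248 = 1.9248


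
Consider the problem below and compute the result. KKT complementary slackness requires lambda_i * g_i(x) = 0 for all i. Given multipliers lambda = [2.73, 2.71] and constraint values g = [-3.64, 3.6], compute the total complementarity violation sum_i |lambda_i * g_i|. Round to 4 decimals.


KKT complementary slackness check:
lambda_1 * g_1 = 2.73 * -3.64 = -9.9372
lambda_2 * g_2 = 2.71 * 3.6 = 9.756
Total violation = 9.9372 + 9.756 = 19.6932


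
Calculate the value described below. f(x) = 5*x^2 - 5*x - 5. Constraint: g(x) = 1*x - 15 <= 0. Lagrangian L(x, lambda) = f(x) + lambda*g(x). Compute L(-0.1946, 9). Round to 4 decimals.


Step 1: Evaluate f(x).
f(-0.1946) = 5*(-0.1946)^2 - 5*(-0.1946) - 5 = -3.8377
Step 2: Evaluate g(x).
g(-0.1946) = 1*-0.1946 - 15 = -15.1946
Step 3: Compute Lagrangian.
L = -3.8377 + 9*-15.1946 = -140.5891


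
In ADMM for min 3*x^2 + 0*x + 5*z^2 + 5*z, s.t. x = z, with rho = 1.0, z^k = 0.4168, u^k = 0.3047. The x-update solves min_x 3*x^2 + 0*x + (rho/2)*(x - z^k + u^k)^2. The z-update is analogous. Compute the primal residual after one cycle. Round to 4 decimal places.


ADMM iteration with rho = 1.0, z^k = 0.4168, u^k = 0.3047
Step 1: x-update.
Minimize 3*x^2 + 0*x + (1.0/2)*(x - 0.4168 + 0.3047)^2
FOC: (2*3 + 1.0)*x = 0 + 1.0*(0.4168 - 0.3047)
x^{k+1} = 0.016
Step 2: z-update.
Minimize 5*z^2 + 5*z + (1.0/2)*(0.016 - z + 0.3047)^2
FOC: (2*5 + 1.0)*z = -5 + 1.0*(0.016 + 0.3047)
z^{k+1} = -0.4254
Step 3: u-update.
u^{k+1} = 0.3047 + 0.016 + 0.4254 = 0.7461
Step 4: Primal residual = |0.016 + 0.4254| = 0.4414


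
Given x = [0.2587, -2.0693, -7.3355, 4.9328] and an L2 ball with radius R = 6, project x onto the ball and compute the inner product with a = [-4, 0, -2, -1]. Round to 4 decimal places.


Step 1: Compute ||x|| (intermediates to 6 decimals).
||x|| = sqrt(0.2587^2 + (-2.0693)^2 + (-7.3355)^2 + 4.9328^2) = 9.082456
Step 2: Project.
Since ||x|| > R, scale = R/||x|| = 6/9.082456 = 0.660614, proj(x) = scale * x
proj(x) = [0.170901, -1.367009, -4.845934, 3.258677]
Step 3: Dot product.
a^T * proj(x) = -4*0.170901 + 0*(-1.367009) - 2*(-4.845934) - 1*3.258677 = 5.7496


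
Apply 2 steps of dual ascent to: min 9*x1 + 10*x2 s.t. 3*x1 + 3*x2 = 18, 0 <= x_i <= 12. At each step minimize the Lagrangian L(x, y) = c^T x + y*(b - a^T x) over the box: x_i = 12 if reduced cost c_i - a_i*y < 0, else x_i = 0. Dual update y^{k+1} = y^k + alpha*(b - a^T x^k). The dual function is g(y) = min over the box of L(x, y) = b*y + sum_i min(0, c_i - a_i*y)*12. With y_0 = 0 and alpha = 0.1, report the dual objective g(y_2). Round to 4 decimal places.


Dual ascent for LP: min 9*x1 + 10*x2, 3*x1 + 3*x2 = 18, 0 <= x_i <= 12
Step 1: y^k = 0.0, reduced costs: (9.0, 10.0)
  x^k = (0.0, 0.0), subgradient = b - a^T x = 18.0
  y^{k+1} = 0.0 + 0.1*18.0 = 1.8
Step 2: y^k = 1.8, reduced costs: (3.6, 4.6)
  x^k = (0.0, 0.0), subgradient = b - a^T x = 18.0
  y^{k+1} = 1.8 + 0.1*18.0 = 3.6
Dual objective at y_2 = 3.6: reduced costs (-1.8, -0.8), box minimizer x = (12.0, 12.0)
g(y_2) = b*y + (c1 - a1*y)*x1 + (c2 - a2*y)*x2 = 18*3.6 + (-1.8)*12.0 + (-0.8)*12.0 = 64.8 - 21.6 - 9.6 = 33.6


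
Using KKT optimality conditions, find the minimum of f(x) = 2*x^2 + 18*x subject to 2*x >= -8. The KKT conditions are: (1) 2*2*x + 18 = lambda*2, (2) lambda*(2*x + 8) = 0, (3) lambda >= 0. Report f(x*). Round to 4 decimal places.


Step 1: Try lambda = 0 (constraint inactive).
x_unc = -18/(2*2) = -4.5
Check: 2*-4.5 = -9.0 < -8 -- violated!
Step 2: Constraint must be active: 2*x = -8
x* = -8/2 = -4.0
lambda = (2*2*(-4.0) + 18)/2 = 1.0
Step 3: Compute optimal value.
f(x*) = 2*(-4.0)^2 + 18*(-4.0) = -40.0


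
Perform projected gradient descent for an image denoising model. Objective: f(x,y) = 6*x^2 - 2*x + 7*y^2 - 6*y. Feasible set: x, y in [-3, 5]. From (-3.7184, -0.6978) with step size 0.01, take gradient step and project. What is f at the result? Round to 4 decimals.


Step 1: Compute gradient at (-3.7184, -0.6978).
grad_x = 2*6*-3.7184 - 2 = -46.6208
grad_y = 2*7*-0.6978 - 6 = -15.7692
Step 2: Gradient step.
x_raw = -3.7184 - 0.01*-46.6208 = -3.2522
y_raw = -0.6978 - 0.01*-15.7692 = -0.5401
Step 3: Project onto [-3, 5].
x_proj = clip(-3.2522) = -3.0
y_proj = clip(-0.5401) = -0.5401
Step 4: Evaluate f.
f(-3.0, -0.5401) = 65.2827


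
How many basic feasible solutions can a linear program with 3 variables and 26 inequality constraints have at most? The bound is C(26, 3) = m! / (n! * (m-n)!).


Each vertex corresponds to some choice of n active constraints out of m, so the number of vertices is at most C(m, n) = m! / (n!(m-n)!).
m = 26, n = 3
Numerator: 26 * 25 * 24
Denominator: 3! = 6
C(26, 3) = 2600


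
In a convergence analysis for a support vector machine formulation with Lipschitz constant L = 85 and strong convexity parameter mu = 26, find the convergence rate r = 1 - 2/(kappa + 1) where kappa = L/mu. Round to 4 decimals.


Step 1: Compute the condition number.
kappa = L/mu = 85/26 = 3.2692
Step 2: Compute the convergence rate.
r = 1 - 2/(kappa + 1) = 1 - 2*mu/(L + mu) = (L - mu)/(L + mu) = 59/111 = 0.5315


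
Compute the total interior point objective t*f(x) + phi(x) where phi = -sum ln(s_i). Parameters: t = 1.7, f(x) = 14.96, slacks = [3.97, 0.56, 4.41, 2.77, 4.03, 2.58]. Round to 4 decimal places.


Step 1: Compute log-barrier.
ln values: [1.3788, -0.5798, 1.4839, 1.0188, 1.3938, 0.9478]
phi = -(1.3788 - 0.5798 + 1.4839 + 1.0188 + 1.3938 + 0.9478) = -5.6432
Step 2: Compute augmented objective.
t*f(x) = 1.7*14.96 = 25.432
Total = 25.432 - 5.6432 = 19.7888
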